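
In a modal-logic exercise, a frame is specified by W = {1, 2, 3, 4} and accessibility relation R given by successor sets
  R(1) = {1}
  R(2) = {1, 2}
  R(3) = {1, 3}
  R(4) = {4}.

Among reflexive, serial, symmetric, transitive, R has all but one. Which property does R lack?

Reflexive: yes — every world is R-related to itself.
Serial: yes — every world has a successor (e.g. 1 R 1).
Symmetric: no — 2 R 1 but not 1 R 2.
Transitive: yes — every two-step R-path is closed by a direct edge.
Only symmetric fails.

symmetric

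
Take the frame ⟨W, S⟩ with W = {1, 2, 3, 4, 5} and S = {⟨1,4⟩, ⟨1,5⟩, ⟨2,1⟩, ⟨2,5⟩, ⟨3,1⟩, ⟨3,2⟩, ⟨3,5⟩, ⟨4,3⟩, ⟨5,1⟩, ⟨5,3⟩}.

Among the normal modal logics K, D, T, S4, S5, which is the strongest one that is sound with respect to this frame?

D

Serial (axiom D): yes — every world has a successor (e.g. 1 S 4).
Reflexive (axiom T): no — 1 is not related to itself.
Transitive (axiom 4): no — 1 S 4 and 4 S 3, but not 1 S 3.
Euclidean (axiom 5): no — 1 S 4 and 1 S 5, but not 4 S 5.
So F validates K, D; T would additionally require S to be reflexive. The strongest is D.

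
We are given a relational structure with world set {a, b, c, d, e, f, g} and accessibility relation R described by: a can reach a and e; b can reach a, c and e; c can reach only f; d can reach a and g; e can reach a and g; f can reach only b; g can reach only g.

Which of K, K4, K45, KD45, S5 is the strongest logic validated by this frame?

Transitive (axiom 4): no — a R e and e R g, but not a R g.
Euclidean (axiom 5): no — b R a and b R c, but not a R c.
Serial (axiom D): yes — every world has a successor (e.g. a R a).
Reflexive (axiom T): no — b is not related to itself.
So F validates K; K4 would additionally require R to be transitive. The strongest is K.

K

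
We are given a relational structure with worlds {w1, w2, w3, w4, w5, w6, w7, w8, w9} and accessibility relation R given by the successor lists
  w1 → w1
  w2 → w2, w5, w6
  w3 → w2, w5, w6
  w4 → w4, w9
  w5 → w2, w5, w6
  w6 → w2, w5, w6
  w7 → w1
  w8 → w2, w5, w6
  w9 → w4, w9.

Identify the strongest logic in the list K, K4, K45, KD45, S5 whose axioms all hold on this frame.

KD45

Transitive (axiom 4): yes — every two-step R-path is closed by a direct edge.
Euclidean (axiom 5): yes — any two successors of a common world are R-related.
Serial (axiom D): yes — every world has a successor (e.g. w1 R w1).
Reflexive (axiom T): no — w3 is not related to itself.
So F validates K, K4, K45, KD45; S5 would additionally require R to be reflexive. The strongest is KD45.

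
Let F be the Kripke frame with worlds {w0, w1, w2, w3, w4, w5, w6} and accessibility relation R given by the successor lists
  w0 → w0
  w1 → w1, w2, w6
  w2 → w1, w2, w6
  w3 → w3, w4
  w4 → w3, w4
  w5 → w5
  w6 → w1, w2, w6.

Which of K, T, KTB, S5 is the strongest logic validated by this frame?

S5

Reflexive (axiom T): yes — every world is R-related to itself.
Symmetric (axiom B): yes — every pair in R has its reverse in R.
Euclidean (axiom 5): yes — any two successors of a common world are R-related.
So F validates K, T, KTB, S5. The strongest is S5.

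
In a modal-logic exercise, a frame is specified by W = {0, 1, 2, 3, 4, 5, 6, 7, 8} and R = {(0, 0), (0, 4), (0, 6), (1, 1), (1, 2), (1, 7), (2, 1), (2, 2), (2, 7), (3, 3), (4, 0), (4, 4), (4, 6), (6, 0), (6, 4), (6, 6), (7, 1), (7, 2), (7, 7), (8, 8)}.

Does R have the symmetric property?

Symmetric: yes — every pair in R has its reverse in R.

Yes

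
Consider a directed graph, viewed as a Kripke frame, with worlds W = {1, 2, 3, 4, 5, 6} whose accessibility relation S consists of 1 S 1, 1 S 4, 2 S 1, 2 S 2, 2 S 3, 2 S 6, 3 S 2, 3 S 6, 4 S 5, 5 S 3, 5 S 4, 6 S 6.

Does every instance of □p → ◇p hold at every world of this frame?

By correspondence theory, D is valid on a frame iff S is serial.
Serial: yes — every world has a successor (e.g. 1 S 1).

Yes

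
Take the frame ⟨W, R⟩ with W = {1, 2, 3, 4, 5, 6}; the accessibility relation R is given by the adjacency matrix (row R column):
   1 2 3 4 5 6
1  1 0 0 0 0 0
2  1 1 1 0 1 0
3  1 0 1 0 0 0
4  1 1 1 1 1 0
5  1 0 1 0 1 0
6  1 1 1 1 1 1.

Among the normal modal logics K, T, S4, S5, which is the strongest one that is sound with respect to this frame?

S4

Reflexive (axiom T): yes — every world is R-related to itself.
Transitive (axiom 4): yes — every two-step R-path is closed by a direct edge.
Euclidean (axiom 5): no — 2 R 1 and 2 R 3, but not 1 R 3.
So F validates K, T, S4; S5 would additionally require R to be Euclidean. The strongest is S4.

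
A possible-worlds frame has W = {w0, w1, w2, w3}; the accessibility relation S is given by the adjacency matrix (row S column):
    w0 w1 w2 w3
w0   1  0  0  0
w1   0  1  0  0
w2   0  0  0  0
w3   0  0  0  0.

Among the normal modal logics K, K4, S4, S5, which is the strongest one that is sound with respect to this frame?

Transitive (axiom 4): yes — every two-step S-path is closed by a direct edge.
Reflexive (axiom T): no — w2 is not related to itself.
Euclidean (axiom 5): yes — any two successors of a common world are S-related.
So F validates K, K4; S4 would additionally require S to be reflexive. The strongest is K4.

K4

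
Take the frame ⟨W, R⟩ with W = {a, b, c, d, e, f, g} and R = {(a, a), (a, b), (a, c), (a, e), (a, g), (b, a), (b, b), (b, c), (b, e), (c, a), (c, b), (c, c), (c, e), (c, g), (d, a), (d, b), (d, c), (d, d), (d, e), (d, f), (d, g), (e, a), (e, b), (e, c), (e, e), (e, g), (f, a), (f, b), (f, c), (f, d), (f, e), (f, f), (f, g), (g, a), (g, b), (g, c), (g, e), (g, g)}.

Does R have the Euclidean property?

Euclidean: no — a R b and a R g, but not b R g.

No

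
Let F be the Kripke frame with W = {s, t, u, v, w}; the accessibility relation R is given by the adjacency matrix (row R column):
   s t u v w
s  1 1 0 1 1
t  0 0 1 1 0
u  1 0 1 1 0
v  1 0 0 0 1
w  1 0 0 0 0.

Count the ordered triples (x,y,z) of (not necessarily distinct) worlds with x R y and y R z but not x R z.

12

Enumerating: (s,t,u), (t,u,s), (t,v,s), (t,v,w), (u,s,t), (u,s,w), (u,v,w), (v,s,t), (v,s,v), (w,s,t), (w,s,v), (w,s,w).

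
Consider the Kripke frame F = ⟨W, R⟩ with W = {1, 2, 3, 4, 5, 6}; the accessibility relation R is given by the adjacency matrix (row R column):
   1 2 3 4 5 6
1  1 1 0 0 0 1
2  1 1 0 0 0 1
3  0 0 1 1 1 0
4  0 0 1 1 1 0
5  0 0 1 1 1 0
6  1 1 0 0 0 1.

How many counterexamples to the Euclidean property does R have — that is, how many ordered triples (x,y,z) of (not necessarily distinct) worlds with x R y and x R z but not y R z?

0

R is Euclidean; there are no such tuples.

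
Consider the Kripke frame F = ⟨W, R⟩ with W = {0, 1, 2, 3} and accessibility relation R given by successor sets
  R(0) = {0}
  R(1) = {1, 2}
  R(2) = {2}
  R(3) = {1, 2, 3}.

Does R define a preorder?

Reflexive: yes — every world is R-related to itself.
Transitive: yes — every two-step R-path is closed by a direct edge.
So R is a preorder.

Yes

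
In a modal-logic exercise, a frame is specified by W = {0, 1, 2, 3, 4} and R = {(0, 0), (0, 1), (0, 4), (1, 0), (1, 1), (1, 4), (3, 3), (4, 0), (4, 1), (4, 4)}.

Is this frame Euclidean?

Euclidean: yes — any two successors of a common world are R-related.

Yes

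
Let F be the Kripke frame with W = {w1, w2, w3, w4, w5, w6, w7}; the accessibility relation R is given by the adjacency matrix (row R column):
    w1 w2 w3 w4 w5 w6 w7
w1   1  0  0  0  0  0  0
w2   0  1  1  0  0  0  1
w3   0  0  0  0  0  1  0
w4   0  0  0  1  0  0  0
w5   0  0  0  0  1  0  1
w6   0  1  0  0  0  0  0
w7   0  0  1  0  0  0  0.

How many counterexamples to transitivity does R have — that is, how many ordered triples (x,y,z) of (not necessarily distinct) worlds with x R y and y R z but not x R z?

Enumerating: (w2,w3,w6), (w3,w6,w2), (w5,w7,w3), (w6,w2,w3), (w6,w2,w7), (w7,w3,w6).

6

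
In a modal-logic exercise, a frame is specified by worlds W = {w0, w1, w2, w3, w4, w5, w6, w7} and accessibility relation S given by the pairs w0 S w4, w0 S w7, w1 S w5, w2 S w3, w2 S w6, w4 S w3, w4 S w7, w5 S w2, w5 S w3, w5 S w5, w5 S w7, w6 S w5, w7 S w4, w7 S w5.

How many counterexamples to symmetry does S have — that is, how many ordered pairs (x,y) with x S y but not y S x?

9

Enumerating: (w0,w4), (w0,w7), (w1,w5), (w2,w3), (w2,w6), (w4,w3), (w5,w2), (w5,w3), (w6,w5).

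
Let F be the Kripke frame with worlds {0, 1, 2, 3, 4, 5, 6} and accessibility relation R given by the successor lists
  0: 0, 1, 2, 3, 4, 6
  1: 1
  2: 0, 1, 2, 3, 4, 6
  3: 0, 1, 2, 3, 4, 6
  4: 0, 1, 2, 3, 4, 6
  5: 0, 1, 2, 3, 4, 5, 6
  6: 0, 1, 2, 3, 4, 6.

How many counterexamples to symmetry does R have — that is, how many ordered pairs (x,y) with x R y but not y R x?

11

Enumerating: (0,1), (2,1), (3,1), (4,1), (5,0), (5,1), (5,2), (5,3), (5,4), (5,6), (6,1).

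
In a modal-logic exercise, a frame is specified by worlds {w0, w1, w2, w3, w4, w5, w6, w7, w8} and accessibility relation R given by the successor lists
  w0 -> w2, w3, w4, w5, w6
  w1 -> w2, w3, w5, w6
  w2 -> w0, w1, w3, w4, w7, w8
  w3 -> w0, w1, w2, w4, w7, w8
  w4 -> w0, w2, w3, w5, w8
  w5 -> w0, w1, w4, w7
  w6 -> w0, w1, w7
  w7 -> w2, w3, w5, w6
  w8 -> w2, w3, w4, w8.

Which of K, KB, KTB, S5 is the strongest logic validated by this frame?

KB

Symmetric (axiom B): yes — every pair in R has its reverse in R.
Reflexive (axiom T): no — w0 is not related to itself.
Euclidean (axiom 5): no — w0 R w2 and w0 R w5, but not w2 R w5.
So F validates K, KB; KTB would additionally require R to be reflexive. The strongest is KB.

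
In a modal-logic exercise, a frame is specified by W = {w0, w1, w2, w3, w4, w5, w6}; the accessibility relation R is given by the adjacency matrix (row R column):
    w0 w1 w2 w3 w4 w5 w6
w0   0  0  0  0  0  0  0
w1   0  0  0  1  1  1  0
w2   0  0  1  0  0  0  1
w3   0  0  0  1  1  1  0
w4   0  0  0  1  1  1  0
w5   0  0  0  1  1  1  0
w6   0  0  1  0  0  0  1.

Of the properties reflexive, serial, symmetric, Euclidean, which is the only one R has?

Euclidean

Reflexive: no — w0 is not related to itself.
Serial: no — w0 has no R-successor.
Symmetric: no — w1 R w3 but not w3 R w1.
Euclidean: yes — any two successors of a common world are R-related.
Only Euclidean holds.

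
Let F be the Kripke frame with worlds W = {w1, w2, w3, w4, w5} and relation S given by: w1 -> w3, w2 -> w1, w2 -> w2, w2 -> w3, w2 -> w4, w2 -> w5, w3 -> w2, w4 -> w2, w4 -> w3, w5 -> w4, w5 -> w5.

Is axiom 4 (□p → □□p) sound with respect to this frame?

No

By correspondence theory, 4 is valid on a frame iff S is transitive.
Transitive: no — w1 S w3 and w3 S w2, but not w1 S w2.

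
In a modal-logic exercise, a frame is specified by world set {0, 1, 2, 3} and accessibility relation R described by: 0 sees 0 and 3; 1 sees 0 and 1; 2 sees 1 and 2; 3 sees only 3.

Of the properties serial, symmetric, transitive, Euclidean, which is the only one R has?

serial

Serial: yes — every world has a successor (e.g. 0 R 0).
Symmetric: no — 0 R 3 but not 3 R 0.
Transitive: no — 1 R 0 and 0 R 3, but not 1 R 3.
Euclidean: no — 0 R 3 and 0 R 0, but not 3 R 0.
Only serial holds.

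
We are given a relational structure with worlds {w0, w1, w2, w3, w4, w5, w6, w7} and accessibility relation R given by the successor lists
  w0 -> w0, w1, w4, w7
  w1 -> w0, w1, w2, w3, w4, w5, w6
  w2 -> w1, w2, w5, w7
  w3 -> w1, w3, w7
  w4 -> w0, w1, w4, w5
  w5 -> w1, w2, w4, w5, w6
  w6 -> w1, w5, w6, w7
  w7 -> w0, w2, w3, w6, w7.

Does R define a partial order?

No

Reflexive: yes — every world is R-related to itself.
Transitive: no — w0 R w1 and w1 R w2, but not w0 R w2.
Antisymmetric: no — w0 R w1 and w1 R w0 with w0 ≠ w1.
So R is not a partial order.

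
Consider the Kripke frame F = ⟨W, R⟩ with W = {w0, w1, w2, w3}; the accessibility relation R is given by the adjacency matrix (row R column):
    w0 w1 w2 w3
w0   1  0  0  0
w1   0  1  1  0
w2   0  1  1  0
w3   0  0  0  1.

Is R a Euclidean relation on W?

Yes

Euclidean: yes — any two successors of a common world are R-related.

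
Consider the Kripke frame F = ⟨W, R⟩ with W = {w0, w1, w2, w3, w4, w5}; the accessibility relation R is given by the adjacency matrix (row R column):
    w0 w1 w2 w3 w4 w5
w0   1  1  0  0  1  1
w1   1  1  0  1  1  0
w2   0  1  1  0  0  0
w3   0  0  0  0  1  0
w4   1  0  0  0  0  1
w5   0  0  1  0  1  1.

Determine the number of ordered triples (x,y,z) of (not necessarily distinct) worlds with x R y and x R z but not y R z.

19

Enumerating: (w0,w1,w5), (w0,w4,w1), (w0,w4,w4), (w0,w5,w0), (w0,w5,w1), (w1,w0,w3), (w1,w3,w0), (w1,w3,w1), (w1,w3,w3), (w1,w4,w1), (w1,w4,w3), (w1,w4,w4), … and 7 more.
Total: 19.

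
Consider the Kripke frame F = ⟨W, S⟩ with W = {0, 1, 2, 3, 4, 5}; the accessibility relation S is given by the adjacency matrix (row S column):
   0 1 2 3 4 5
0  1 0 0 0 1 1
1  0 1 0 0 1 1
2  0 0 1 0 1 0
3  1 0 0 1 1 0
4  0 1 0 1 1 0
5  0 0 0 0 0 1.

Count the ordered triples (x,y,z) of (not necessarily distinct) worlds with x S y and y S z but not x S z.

Enumerating: (0,4,1), (0,4,3), (1,4,3), (2,4,1), (2,4,3), (3,0,5), (3,4,1), (4,1,5), (4,3,0).

9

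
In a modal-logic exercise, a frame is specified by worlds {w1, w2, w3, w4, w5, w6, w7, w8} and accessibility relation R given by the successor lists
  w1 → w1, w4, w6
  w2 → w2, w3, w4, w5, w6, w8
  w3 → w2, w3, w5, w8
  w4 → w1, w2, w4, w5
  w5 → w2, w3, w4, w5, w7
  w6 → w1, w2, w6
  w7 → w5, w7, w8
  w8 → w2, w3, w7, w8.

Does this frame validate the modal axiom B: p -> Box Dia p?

Yes

The schema B characterises exactly the symmetric frames.
Symmetric: yes — every pair in R has its reverse in R.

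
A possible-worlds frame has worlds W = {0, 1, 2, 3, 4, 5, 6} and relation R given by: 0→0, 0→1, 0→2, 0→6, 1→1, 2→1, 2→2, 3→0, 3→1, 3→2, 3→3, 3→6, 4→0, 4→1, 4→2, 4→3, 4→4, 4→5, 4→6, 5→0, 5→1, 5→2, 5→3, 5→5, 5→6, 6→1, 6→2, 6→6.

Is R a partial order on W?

Reflexive: yes — every world is R-related to itself.
Transitive: yes — every two-step R-path is closed by a direct edge.
Antisymmetric: yes — no distinct pair is related both ways.
So R is a partial order.

Yes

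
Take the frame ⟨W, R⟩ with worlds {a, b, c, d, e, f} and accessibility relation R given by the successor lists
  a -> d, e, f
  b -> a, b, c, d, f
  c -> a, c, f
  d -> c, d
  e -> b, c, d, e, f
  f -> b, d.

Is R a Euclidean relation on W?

Euclidean: no — a R d and a R e, but not d R e.

No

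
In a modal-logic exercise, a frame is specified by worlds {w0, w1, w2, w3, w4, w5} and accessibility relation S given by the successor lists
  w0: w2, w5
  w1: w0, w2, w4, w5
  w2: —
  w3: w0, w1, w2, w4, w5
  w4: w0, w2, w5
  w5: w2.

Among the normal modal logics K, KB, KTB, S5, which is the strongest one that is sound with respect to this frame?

K

Symmetric (axiom B): no — w0 S w2 but not w2 S w0.
Reflexive (axiom T): no — w0 is not related to itself.
Euclidean (axiom 5): no — w0 S w2 and w0 S w5, but not w2 S w5.
So F validates K; KB would additionally require S to be symmetric. The strongest is K.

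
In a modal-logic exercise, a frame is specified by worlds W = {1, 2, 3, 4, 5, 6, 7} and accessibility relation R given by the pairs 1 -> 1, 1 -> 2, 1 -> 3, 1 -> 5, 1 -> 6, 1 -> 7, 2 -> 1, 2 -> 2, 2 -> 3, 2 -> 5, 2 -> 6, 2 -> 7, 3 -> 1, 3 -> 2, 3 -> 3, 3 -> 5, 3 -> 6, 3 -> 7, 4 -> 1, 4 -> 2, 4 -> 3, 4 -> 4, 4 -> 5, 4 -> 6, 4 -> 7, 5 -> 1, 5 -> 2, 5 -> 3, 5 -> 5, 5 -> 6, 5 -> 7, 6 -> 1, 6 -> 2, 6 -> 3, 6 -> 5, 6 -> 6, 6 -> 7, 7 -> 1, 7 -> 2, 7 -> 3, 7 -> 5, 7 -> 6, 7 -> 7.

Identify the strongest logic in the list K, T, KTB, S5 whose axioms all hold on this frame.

T

Reflexive (axiom T): yes — every world is R-related to itself.
Symmetric (axiom B): no — 4 R 1 but not 1 R 4.
Euclidean (axiom 5): no — 4 R 1 and 4 R 4, but not 1 R 4.
So F validates K, T; KTB would additionally require R to be symmetric. The strongest is T.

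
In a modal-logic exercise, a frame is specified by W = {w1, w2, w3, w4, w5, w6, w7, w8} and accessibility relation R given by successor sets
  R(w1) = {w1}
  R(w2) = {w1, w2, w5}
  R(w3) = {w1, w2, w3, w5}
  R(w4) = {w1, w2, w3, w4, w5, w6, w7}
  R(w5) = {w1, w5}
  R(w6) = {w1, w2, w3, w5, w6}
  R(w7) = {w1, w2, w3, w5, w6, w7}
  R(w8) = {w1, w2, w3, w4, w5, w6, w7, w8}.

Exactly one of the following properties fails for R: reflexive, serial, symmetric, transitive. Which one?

Reflexive: yes — every world is R-related to itself.
Serial: yes — every world has a successor (e.g. w1 R w1).
Symmetric: no — w2 R w1 but not w1 R w2.
Transitive: yes — every two-step R-path is closed by a direct edge.
Only symmetric fails.

symmetric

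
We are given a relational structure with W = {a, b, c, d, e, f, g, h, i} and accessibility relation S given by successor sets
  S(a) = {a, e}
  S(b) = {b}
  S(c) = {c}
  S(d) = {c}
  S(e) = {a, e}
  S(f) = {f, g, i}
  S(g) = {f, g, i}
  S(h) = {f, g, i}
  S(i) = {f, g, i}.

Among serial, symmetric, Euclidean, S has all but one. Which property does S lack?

Serial: yes — every world has a successor (e.g. a S a).
Symmetric: no — d S c but not c S d.
Euclidean: yes — any two successors of a common world are S-related.
Only symmetric fails.

symmetric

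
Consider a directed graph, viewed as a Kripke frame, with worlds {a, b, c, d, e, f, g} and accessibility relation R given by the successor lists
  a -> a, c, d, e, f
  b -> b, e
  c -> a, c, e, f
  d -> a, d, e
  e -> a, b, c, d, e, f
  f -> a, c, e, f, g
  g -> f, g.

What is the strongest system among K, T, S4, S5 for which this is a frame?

T

Reflexive (axiom T): yes — every world is R-related to itself.
Transitive (axiom 4): no — a R e and e R b, but not a R b.
Euclidean (axiom 5): no — a R c and a R d, but not c R d.
So F validates K, T; S4 would additionally require R to be transitive. The strongest is T.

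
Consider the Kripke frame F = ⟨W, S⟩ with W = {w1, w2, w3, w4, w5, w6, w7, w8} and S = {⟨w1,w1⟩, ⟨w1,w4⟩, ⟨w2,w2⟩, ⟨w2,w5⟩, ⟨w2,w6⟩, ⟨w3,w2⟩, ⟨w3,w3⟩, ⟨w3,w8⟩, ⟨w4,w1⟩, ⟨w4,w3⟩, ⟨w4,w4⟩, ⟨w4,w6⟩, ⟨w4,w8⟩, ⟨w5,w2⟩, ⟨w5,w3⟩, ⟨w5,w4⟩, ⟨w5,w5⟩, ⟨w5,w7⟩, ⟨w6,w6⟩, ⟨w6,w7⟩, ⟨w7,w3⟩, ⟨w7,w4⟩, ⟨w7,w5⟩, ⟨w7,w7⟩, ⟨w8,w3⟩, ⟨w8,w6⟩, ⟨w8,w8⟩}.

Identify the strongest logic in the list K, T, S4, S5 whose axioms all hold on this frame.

T

Reflexive (axiom T): yes — every world is S-related to itself.
Transitive (axiom 4): no — w1 S w4 and w4 S w3, but not w1 S w3.
Euclidean (axiom 5): no — w2 S w5 and w2 S w6, but not w5 S w6.
So F validates K, T; S4 would additionally require S to be transitive. The strongest is T.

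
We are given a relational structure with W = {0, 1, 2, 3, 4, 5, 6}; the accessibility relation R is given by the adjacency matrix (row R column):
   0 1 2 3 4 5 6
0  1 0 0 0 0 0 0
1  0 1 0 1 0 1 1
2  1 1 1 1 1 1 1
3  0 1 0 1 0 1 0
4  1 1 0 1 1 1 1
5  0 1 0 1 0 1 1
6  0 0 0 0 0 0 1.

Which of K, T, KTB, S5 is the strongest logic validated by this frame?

Reflexive (axiom T): yes — every world is R-related to itself.
Symmetric (axiom B): no — 1 R 6 but not 6 R 1.
Euclidean (axiom 5): no — 1 R 3 and 1 R 6, but not 3 R 6.
So F validates K, T; KTB would additionally require R to be symmetric. The strongest is T.

T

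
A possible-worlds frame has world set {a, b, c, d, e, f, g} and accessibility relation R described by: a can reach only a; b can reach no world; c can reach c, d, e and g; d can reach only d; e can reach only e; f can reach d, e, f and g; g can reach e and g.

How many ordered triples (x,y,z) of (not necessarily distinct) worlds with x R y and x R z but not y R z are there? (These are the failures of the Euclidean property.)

Enumerating: (c,d,c), (c,d,e), (c,d,g), (c,e,c), (c,e,d), (c,e,g), (c,g,c), (c,g,d), (f,d,e), (f,d,f), (f,d,g), (f,e,d), (f,e,f), (f,e,g), (f,g,d), (f,g,f), (g,e,g).

17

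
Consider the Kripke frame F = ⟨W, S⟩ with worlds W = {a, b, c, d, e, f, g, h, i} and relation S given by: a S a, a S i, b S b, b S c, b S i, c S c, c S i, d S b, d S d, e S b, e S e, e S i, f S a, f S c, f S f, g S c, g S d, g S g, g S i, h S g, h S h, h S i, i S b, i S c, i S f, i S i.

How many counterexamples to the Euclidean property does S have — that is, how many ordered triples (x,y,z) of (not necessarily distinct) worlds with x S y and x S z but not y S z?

24

Enumerating: (a,i,a), (b,c,b), (d,b,d), (e,b,e), (e,i,e), (f,a,c), (f,a,f), (f,c,a), (f,c,f), (g,c,d), (g,c,g), (g,d,c), … and 12 more.
Total: 24.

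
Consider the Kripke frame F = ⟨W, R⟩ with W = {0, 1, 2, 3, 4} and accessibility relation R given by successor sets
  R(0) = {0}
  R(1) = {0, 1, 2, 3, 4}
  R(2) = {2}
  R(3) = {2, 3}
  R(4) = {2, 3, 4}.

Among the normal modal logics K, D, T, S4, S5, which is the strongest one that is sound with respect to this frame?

Serial (axiom D): yes — every world has a successor (e.g. 0 R 0).
Reflexive (axiom T): yes — every world is R-related to itself.
Transitive (axiom 4): yes — every two-step R-path is closed by a direct edge.
Euclidean (axiom 5): no — 1 R 0 and 1 R 2, but not 0 R 2.
So F validates K, D, T, S4; S5 would additionally require R to be Euclidean. The strongest is S4.

S4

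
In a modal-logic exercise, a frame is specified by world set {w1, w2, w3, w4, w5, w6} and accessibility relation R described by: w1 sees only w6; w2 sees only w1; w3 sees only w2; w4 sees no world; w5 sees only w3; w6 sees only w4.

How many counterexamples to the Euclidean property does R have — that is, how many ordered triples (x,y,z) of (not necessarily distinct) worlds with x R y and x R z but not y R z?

5

Enumerating: (w1,w6,w6), (w2,w1,w1), (w3,w2,w2), (w5,w3,w3), (w6,w4,w4).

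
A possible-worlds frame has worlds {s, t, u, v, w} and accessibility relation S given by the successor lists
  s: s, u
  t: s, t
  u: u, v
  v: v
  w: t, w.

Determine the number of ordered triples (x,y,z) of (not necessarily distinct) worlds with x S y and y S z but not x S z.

Enumerating: (s,u,v), (t,s,u), (w,t,s).

3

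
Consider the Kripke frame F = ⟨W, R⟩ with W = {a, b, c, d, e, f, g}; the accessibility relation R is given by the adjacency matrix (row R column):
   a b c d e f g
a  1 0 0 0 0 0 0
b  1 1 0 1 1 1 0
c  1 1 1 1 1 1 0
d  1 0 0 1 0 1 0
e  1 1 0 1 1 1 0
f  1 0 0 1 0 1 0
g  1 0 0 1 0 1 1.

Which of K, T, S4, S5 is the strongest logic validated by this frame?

Reflexive (axiom T): yes — every world is R-related to itself.
Transitive (axiom 4): yes — every two-step R-path is closed by a direct edge.
Euclidean (axiom 5): no — b R a and b R d, but not a R d.
So F validates K, T, S4; S5 would additionally require R to be Euclidean. The strongest is S4.

S4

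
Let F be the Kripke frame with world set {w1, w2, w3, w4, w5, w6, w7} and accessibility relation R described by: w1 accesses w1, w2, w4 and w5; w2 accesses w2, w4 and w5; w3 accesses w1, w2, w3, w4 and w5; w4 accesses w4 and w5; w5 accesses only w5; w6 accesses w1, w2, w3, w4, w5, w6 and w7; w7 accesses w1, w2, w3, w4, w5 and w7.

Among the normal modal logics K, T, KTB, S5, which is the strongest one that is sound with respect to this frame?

T

Reflexive (axiom T): yes — every world is R-related to itself.
Symmetric (axiom B): no — w1 R w2 but not w2 R w1.
Euclidean (axiom 5): no — w1 R w4 and w1 R w2, but not w4 R w2.
So F validates K, T; KTB would additionally require R to be symmetric. The strongest is T.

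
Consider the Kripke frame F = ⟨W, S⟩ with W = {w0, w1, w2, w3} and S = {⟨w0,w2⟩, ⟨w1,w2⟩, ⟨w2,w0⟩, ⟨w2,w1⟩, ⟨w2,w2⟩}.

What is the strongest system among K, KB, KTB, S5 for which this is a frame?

Symmetric (axiom B): yes — every pair in S has its reverse in S.
Reflexive (axiom T): no — w0 is not related to itself.
Euclidean (axiom 5): no — w2 S w0 and w2 S w1, but not w0 S w1.
So F validates K, KB; KTB would additionally require S to be reflexive. The strongest is KB.

KB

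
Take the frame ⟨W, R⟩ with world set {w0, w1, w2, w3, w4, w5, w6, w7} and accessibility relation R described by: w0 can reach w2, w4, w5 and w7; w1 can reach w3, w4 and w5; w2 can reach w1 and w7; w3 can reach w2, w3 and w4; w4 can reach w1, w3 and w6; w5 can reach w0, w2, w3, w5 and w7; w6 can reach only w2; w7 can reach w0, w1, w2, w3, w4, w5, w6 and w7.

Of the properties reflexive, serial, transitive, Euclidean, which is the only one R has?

serial

Reflexive: no — w0 is not related to itself.
Serial: yes — every world has a successor (e.g. w0 R w2).
Transitive: no — w0 R w2 and w2 R w1, but not w0 R w1.
Euclidean: no — w0 R w2 and w0 R w4, but not w2 R w4.
Only serial holds.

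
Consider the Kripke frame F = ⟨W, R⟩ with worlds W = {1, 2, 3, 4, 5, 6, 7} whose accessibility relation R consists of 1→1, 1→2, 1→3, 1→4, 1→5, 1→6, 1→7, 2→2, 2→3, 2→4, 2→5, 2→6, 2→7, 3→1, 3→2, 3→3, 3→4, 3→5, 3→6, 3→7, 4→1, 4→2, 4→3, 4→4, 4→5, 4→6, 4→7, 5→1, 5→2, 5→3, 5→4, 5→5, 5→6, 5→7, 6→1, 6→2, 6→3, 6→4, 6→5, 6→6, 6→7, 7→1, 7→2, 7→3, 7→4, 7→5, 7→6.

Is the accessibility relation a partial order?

Reflexive: no — 7 is not related to itself.
Transitive: no — 2 R 3 and 3 R 1, but not 2 R 1.
Antisymmetric: no — 1 R 3 and 3 R 1 with 1 ≠ 3.
So R is not a partial order.

No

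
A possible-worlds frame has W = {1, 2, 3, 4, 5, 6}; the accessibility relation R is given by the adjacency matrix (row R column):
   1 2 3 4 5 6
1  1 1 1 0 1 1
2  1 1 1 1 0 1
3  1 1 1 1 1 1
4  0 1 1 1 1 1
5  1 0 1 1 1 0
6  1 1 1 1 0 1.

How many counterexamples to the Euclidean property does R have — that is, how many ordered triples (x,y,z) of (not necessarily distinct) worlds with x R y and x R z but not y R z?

Enumerating: (1,2,5), (1,5,2), (1,5,6), (1,6,5), (2,1,4), (2,4,1), (3,1,4), (3,2,5), (3,4,1), (3,5,2), (3,5,6), (3,6,5), … and 8 more.
Total: 20.

20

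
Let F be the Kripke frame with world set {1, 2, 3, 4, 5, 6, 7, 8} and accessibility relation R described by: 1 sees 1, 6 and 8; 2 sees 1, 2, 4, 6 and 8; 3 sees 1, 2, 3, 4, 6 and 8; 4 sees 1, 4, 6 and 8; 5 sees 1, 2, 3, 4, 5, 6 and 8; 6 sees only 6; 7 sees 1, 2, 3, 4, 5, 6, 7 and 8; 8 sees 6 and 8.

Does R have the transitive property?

Transitive: yes — every two-step R-path is closed by a direct edge.

Yes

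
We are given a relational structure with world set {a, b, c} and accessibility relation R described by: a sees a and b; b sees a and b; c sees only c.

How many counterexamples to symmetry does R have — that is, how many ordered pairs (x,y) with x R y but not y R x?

0

R is symmetric; there are no such tuples.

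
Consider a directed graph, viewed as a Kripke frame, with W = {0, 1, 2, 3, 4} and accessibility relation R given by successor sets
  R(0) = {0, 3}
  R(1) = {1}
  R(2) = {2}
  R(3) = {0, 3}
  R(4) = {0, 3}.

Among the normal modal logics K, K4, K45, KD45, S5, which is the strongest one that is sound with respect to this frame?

Transitive (axiom 4): yes — every two-step R-path is closed by a direct edge.
Euclidean (axiom 5): yes — any two successors of a common world are R-related.
Serial (axiom D): yes — every world has a successor (e.g. 0 R 0).
Reflexive (axiom T): no — 4 is not related to itself.
So F validates K, K4, K45, KD45; S5 would additionally require R to be reflexive. The strongest is KD45.

KD45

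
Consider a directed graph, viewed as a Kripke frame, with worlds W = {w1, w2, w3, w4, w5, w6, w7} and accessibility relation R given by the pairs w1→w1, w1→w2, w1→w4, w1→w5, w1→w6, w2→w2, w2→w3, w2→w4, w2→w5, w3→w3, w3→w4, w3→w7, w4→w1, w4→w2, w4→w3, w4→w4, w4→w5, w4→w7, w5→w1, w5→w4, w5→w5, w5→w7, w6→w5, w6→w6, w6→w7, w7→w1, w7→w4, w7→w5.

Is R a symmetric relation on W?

No

Symmetric: no — w1 R w2 but not w2 R w1.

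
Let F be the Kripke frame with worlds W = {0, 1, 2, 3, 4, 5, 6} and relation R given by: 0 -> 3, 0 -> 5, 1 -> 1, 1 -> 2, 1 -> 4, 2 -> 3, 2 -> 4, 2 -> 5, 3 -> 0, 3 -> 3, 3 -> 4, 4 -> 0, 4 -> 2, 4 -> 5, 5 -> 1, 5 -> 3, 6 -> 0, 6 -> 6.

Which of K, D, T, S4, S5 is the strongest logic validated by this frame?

Serial (axiom D): yes — every world has a successor (e.g. 0 R 3).
Reflexive (axiom T): no — 0 is not related to itself.
Transitive (axiom 4): no — 0 R 3 and 3 R 4, but not 0 R 4.
Euclidean (axiom 5): no — 0 R 3 and 0 R 5, but not 3 R 5.
So F validates K, D; T would additionally require R to be reflexive. The strongest is D.

D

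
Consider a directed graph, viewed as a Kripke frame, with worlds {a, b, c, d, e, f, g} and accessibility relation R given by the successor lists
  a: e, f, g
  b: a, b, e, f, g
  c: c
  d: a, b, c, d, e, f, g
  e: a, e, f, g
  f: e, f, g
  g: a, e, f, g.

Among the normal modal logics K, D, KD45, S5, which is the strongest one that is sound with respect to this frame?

D

Serial (axiom D): yes — every world has a successor (e.g. a R e).
Euclidean (axiom 5): no — b R f and b R a, but not f R a.
Transitive (axiom 4): no — f R e and e R a, but not f R a.
Reflexive (axiom T): no — a is not related to itself.
So F validates K, D; KD45 would additionally require R to be Euclidean and transitive. The strongest is D.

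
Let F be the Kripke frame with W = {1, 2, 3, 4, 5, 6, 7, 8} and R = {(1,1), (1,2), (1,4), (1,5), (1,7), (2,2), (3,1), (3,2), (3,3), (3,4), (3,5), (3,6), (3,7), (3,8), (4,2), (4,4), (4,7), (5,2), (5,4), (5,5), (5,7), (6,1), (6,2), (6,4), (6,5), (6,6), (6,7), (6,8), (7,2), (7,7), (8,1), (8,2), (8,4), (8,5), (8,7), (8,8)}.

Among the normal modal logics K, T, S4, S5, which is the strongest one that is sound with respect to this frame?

S4

Reflexive (axiom T): yes — every world is R-related to itself.
Transitive (axiom 4): yes — every two-step R-path is closed by a direct edge.
Euclidean (axiom 5): no — 1 R 2 and 1 R 4, but not 2 R 4.
So F validates K, T, S4; S5 would additionally require R to be Euclidean. The strongest is S4.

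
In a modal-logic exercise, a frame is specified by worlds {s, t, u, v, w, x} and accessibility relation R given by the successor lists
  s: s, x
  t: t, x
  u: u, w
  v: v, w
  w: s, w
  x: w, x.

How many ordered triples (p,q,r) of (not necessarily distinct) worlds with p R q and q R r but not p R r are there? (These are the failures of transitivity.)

Enumerating: (s,x,w), (t,x,w), (u,w,s), (v,w,s), (w,s,x), (x,w,s).

6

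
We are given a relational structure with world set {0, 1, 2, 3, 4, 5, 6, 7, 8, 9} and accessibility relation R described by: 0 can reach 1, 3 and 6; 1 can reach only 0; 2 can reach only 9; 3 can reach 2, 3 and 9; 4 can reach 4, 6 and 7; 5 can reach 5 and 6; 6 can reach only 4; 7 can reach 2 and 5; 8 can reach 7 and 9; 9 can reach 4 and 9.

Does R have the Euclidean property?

No

Euclidean: no — 0 R 1 and 0 R 3, but not 1 R 3.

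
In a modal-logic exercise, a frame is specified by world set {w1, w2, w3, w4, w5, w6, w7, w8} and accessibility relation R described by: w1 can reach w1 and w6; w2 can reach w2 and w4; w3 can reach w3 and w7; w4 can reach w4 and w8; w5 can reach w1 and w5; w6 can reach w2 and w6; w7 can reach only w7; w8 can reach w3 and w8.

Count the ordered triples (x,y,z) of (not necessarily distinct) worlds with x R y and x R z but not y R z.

Enumerating: (w1,w6,w1), (w2,w4,w2), (w3,w7,w3), (w4,w8,w4), (w5,w1,w5), (w6,w2,w6), (w8,w3,w8).

7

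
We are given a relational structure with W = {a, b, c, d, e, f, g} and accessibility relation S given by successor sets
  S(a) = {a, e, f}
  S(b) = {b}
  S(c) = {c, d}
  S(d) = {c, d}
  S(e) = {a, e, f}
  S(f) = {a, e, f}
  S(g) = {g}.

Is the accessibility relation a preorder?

Reflexive: yes — every world is S-related to itself.
Transitive: yes — every two-step S-path is closed by a direct edge.
So S is a preorder.

Yes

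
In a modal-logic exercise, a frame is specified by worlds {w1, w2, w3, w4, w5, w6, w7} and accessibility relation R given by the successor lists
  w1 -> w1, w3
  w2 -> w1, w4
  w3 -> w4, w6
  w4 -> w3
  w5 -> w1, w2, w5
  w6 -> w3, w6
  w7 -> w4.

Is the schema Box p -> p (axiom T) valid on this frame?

The schema T characterises exactly the reflexive frames.
Reflexive: no — w2 is not related to itself.

No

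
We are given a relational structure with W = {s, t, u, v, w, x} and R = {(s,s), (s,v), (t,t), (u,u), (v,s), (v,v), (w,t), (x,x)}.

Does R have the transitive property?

Transitive: yes — every two-step R-path is closed by a direct edge.

Yes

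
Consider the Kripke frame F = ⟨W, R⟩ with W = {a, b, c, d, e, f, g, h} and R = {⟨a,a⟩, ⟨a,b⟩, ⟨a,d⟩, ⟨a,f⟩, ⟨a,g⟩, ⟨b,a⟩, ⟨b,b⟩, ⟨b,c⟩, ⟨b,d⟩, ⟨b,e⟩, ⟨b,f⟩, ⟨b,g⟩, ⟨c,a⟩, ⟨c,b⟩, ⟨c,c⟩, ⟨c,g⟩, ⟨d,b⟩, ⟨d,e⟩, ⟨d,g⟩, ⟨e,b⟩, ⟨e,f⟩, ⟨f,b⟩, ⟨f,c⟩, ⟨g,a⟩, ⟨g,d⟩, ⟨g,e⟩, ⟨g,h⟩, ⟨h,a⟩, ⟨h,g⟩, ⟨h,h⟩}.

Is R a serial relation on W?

Yes

Serial: yes — every world has a successor (e.g. a R a).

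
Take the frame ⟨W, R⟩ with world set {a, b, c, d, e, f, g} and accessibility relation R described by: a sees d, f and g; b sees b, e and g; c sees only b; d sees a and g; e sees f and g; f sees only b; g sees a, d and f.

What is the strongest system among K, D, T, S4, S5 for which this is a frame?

D

Serial (axiom D): yes — every world has a successor (e.g. a R d).
Reflexive (axiom T): no — a is not related to itself.
Transitive (axiom 4): no — a R f and f R b, but not a R b.
Euclidean (axiom 5): no — a R d and a R f, but not d R f.
So F validates K, D; T would additionally require R to be reflexive. The strongest is D.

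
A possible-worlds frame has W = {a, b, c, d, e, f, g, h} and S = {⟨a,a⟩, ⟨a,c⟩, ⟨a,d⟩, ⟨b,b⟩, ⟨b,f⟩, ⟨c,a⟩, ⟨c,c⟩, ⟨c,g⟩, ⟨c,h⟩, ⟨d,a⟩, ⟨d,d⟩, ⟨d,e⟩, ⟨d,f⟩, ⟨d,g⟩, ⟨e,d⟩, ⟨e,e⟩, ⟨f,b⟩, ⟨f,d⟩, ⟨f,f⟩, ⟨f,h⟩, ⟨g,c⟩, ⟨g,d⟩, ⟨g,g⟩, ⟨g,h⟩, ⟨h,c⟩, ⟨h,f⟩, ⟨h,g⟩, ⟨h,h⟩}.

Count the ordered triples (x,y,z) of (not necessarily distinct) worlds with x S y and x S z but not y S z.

32

Enumerating: (a,c,d), (a,d,c), (c,a,g), (c,a,h), (c,g,a), (c,h,a), (d,a,e), (d,a,f), (d,a,g), (d,e,a), (d,e,f), (d,e,g), … and 20 more.
Total: 32.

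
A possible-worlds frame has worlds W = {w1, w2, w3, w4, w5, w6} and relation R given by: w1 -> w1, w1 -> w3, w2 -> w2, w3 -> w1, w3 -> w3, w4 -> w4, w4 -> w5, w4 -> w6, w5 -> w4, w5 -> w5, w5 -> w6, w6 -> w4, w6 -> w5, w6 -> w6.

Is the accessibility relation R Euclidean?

Euclidean: yes — any two successors of a common world are R-related.

Yes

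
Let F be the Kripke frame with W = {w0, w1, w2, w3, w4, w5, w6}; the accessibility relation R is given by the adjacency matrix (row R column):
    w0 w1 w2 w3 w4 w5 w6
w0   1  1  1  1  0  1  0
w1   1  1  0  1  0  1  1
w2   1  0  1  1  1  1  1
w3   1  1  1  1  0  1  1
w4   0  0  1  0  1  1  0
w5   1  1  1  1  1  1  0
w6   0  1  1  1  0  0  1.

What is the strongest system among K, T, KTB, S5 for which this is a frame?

KTB

Reflexive (axiom T): yes — every world is R-related to itself.
Symmetric (axiom B): yes — every pair in R has its reverse in R.
Euclidean (axiom 5): no — w0 R w1 and w0 R w2, but not w1 R w2.
So F validates K, T, KTB; S5 would additionally require R to be Euclidean. The strongest is KTB.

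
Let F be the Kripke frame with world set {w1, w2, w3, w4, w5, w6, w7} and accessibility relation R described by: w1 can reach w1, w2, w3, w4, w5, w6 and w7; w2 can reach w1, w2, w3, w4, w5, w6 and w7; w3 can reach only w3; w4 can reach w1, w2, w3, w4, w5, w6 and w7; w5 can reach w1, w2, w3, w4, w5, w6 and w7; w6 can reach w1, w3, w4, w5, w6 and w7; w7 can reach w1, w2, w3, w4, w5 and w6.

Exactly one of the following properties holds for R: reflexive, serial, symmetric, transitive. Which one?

Reflexive: no — w7 is not related to itself.
Serial: yes — every world has a successor (e.g. w1 R w1).
Symmetric: no — w1 R w3 but not w3 R w1.
Transitive: no — w6 R w1 and w1 R w2, but not w6 R w2.
Only serial holds.

serial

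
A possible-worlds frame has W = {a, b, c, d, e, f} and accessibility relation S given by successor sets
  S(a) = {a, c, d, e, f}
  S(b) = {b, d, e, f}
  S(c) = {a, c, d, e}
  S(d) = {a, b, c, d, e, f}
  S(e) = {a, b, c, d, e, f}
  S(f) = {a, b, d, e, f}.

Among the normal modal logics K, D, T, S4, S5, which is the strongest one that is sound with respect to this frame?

Serial (axiom D): yes — every world has a successor (e.g. a S a).
Reflexive (axiom T): yes — every world is S-related to itself.
Transitive (axiom 4): no — a S d and d S b, but not a S b.
Euclidean (axiom 5): no — a S c and a S f, but not c S f.
So F validates K, D, T; S4 would additionally require S to be transitive. The strongest is T.

T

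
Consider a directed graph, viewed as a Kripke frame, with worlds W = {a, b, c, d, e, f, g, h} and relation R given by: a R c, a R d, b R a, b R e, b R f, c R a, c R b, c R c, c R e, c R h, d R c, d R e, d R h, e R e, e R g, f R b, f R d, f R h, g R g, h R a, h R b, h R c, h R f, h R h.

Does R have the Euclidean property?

No

Euclidean: no — a R c and a R d, but not c R d.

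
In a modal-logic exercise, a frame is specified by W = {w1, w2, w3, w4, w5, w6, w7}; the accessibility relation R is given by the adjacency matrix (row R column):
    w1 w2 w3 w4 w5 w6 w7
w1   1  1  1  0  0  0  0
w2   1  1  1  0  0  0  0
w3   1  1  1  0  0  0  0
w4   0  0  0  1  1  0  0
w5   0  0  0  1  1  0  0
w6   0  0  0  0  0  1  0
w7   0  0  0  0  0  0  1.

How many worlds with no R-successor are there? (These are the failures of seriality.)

0

R is serial; there are no such worlds.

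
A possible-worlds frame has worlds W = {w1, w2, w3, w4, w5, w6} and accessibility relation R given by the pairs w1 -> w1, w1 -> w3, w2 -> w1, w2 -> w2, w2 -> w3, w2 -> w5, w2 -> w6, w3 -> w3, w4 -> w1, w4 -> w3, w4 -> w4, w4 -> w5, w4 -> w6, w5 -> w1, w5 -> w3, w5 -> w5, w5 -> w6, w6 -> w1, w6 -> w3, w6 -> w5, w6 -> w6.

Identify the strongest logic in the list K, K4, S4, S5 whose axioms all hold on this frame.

Transitive (axiom 4): yes — every two-step R-path is closed by a direct edge.
Reflexive (axiom T): yes — every world is R-related to itself.
Euclidean (axiom 5): no — w2 R w1 and w2 R w5, but not w1 R w5.
So F validates K, K4, S4; S5 would additionally require R to be Euclidean. The strongest is S4.

S4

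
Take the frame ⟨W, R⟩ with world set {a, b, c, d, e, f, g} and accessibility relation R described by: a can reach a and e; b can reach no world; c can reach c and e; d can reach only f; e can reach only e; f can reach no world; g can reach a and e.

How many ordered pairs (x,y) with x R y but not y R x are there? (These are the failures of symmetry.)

5

Enumerating: (a,e), (c,e), (d,f), (g,a), (g,e).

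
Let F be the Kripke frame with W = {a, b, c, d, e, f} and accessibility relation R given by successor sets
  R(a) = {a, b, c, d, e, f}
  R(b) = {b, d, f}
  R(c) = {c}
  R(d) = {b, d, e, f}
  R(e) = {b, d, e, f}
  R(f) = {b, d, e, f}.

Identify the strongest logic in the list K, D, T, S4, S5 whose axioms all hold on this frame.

T

Serial (axiom D): yes — every world has a successor (e.g. a R a).
Reflexive (axiom T): yes — every world is R-related to itself.
Transitive (axiom 4): no — b R d and d R e, but not b R e.
Euclidean (axiom 5): no — a R b and a R c, but not b R c.
So F validates K, D, T; S4 would additionally require R to be transitive. The strongest is T.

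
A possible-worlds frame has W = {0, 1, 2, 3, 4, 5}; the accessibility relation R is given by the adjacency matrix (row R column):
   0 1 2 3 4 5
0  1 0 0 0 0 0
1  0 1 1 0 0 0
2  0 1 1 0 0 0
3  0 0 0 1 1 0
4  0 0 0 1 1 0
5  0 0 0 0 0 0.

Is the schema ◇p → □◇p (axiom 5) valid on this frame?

Axiom 5 corresponds to the accessibility relation being Euclidean.
Euclidean: yes — any two successors of a common world are R-related.

Yes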